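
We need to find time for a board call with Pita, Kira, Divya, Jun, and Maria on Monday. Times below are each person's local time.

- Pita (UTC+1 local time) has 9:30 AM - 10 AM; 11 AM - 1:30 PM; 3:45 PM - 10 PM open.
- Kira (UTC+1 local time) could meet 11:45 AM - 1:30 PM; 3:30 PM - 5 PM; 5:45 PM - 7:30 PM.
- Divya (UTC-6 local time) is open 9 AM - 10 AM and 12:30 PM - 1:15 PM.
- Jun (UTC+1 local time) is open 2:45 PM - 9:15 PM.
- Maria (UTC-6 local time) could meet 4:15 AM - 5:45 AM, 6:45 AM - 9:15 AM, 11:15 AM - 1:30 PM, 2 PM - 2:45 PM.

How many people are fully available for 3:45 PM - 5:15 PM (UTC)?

Pita in UTC: 08:30-09:00, 10:00-12:30, 14:45-21:00 (subtract 1h to convert from UTC+1).
Kira in UTC: 10:45-12:30, 14:30-16:00, 16:45-18:30 (subtract 1h to convert from UTC+1).
Divya in UTC: 15:00-16:00, 18:30-19:15 (add 6h to convert from UTC-6).
Jun in UTC: 13:45-20:15 (subtract 1h to convert from UTC+1).
Maria in UTC: 10:15-11:45, 12:45-15:15, 17:15-19:30, 20:00-20:45 (add 6h to convert from UTC-6).
Pita and Jun can make the full 15:45-17:15 slot — that's 2.

2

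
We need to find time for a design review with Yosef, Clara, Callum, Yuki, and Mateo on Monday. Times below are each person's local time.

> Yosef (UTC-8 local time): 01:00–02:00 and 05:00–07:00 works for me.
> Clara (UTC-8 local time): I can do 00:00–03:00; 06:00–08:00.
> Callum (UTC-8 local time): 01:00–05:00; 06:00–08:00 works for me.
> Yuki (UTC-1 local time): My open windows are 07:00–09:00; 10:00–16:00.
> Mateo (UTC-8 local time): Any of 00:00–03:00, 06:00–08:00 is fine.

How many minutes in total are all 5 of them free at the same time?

120

Yosef in UTC: 09:00-10:00, 13:00-15:00 (add 8h to convert from UTC-8).
Clara in UTC: 08:00-11:00, 14:00-16:00 (add 8h to convert from UTC-8).
Callum in UTC: 09:00-13:00, 14:00-16:00 (add 8h to convert from UTC-8).
Yuki in UTC: 08:00-10:00, 11:00-17:00 (add 1h to convert from UTC-1).
Mateo in UTC: 08:00-11:00, 14:00-16:00 (add 8h to convert from UTC-8).
Yosef ∩ Clara: 09:00-10:00, 14:00-15:00.
Yosef ∩ Clara ∩ Callum: 09:00-10:00, 14:00-15:00.
Yosef ∩ Clara ∩ Callum ∩ Yuki: 09:00-10:00, 14:00-15:00.
Yosef ∩ Clara ∩ Callum ∩ Yuki ∩ Mateo: 09:00-10:00, 14:00-15:00.
Summing the common windows: 60 + 60 = 120 minutes.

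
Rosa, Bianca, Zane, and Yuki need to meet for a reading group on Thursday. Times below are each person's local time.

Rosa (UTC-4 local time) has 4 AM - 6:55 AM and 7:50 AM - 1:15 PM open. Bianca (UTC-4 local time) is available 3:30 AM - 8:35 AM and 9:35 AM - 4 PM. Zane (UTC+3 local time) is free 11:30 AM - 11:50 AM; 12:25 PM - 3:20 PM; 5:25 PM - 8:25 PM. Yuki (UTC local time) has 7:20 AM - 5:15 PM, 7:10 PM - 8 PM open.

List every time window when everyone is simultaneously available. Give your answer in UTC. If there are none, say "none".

Rosa in UTC: 08:00-10:55, 11:50-17:15 (add 4h to convert from UTC-4).
Bianca in UTC: 07:30-12:35, 13:35-20:00 (add 4h to convert from UTC-4).
Zane in UTC: 08:30-08:50, 09:25-12:20, 14:25-17:25 (subtract 3h to convert from UTC+3).
Yuki in UTC: 07:20-17:15, 19:10-20:00.
Rosa ∩ Bianca: 08:00-10:55, 11:50-12:35, 13:35-17:15.
Rosa ∩ Bianca ∩ Zane: 08:30-08:50, 09:25-10:55, 11:50-12:20, 14:25-17:15.
Rosa ∩ Bianca ∩ Zane ∩ Yuki: 08:30-08:50, 09:25-10:55, 11:50-12:20, 14:25-17:15.

08:30-08:50, 09:25-10:55, 11:50-12:20, 14:25-17:15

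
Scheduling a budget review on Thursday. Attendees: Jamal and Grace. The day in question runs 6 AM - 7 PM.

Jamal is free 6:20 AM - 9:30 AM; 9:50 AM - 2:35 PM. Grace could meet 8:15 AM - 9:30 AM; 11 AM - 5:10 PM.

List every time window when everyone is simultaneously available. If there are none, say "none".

08:15-09:30, 11:00-14:35

Jamal ∩ Grace: 08:15-09:30, 11:00-14:35.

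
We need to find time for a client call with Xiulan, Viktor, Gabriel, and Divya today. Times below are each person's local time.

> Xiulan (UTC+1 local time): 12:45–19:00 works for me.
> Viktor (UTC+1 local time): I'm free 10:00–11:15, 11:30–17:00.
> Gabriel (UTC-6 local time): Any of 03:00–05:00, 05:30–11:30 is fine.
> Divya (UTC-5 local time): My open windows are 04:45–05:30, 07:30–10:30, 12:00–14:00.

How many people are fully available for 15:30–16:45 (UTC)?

2

Xiulan in UTC: 11:45-18:00 (subtract 1h to convert from UTC+1).
Viktor in UTC: 09:00-10:15, 10:30-16:00 (subtract 1h to convert from UTC+1).
Gabriel in UTC: 09:00-11:00, 11:30-17:30 (add 6h to convert from UTC-6).
Divya in UTC: 09:45-10:30, 12:30-15:30, 17:00-19:00 (add 5h to convert from UTC-5).
Xiulan and Gabriel can make the full 15:30-16:45 slot — that's 2.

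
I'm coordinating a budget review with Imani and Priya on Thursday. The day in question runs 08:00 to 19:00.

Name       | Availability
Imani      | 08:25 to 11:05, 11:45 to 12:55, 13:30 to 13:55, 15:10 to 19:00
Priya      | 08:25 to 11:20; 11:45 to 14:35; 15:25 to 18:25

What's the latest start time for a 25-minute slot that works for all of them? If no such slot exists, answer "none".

Imani ∩ Priya: 08:25-11:05, 11:45-12:55, 13:30-13:55, 15:25-18:25.
Those are the intersection windows.
The last common window of at least 25 minutes is 15:25-18:25; a 25-minute meeting can start as late as 18:00 and still end by 18:25.

18:00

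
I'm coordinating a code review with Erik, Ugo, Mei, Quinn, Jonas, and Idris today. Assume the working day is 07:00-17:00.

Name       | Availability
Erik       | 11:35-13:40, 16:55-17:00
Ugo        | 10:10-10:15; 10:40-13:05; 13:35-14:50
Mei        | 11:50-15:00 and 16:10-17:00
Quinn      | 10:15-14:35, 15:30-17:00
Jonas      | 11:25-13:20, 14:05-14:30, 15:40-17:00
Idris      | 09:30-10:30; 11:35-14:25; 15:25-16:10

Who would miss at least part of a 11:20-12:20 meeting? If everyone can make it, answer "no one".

Erik, Idris, Jonas, Mei

Erik: not fully free for 11:20-12:20. Ugo: free for 11:20-12:20. Mei: not fully free for 11:20-12:20. Quinn: free for 11:20-12:20. Jonas: not fully free for 11:20-12:20. Idris: not fully free for 11:20-12:20.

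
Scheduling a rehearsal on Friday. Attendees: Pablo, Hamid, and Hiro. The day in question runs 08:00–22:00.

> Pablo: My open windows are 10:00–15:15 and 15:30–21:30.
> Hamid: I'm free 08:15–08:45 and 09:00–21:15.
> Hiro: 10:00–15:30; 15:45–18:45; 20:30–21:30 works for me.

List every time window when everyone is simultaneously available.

Pablo ∩ Hamid: 10:00-15:15, 15:30-21:15.
Pablo ∩ Hamid ∩ Hiro: 10:00-15:15, 15:45-18:45, 20:30-21:15.
So the common availability across everyone is 10:00-15:15, 15:45-18:45, 20:30-21:15.

10:00-15:15, 15:45-18:45, 20:30-21:15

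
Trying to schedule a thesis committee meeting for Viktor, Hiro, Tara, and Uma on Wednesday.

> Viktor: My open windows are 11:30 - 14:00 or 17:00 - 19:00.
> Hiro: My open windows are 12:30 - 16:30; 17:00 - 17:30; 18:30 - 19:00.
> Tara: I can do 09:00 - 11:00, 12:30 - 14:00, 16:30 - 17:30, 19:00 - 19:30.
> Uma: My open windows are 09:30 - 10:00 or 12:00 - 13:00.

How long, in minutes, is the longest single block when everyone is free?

Viktor ∩ Hiro: 12:30-14:00, 17:00-17:30, 18:30-19:00.
Viktor ∩ Hiro ∩ Tara: 12:30-14:00, 17:00-17:30.
Viktor ∩ Hiro ∩ Tara ∩ Uma: 12:30-13:00.
Those are the intersection windows.
The longest is 12:30-13:00 at 30 minutes.

30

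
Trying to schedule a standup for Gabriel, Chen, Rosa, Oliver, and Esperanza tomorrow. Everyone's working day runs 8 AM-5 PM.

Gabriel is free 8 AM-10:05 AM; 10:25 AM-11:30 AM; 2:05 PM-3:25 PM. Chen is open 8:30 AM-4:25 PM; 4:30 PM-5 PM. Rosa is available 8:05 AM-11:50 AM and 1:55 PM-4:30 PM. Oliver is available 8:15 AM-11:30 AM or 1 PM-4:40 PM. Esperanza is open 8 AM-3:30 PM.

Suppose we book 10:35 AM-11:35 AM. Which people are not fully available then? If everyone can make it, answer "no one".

Gabriel, Oliver

Gabriel: not fully free for 10:35-11:35. Chen: free for 10:35-11:35. Rosa: free for 10:35-11:35. Oliver: not fully free for 10:35-11:35. Esperanza: free for 10:35-11:35.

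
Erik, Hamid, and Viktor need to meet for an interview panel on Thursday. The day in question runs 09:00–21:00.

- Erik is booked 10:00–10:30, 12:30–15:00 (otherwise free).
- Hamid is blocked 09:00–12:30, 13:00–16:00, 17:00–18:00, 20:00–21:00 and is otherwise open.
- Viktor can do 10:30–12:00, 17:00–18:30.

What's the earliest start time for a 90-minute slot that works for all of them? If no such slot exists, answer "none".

Erik free: 09:00-10:00, 10:30-12:30, 15:00-21:00 (invert busy blocks within the working day).
Hamid free: 12:30-13:00, 16:00-17:00, 18:00-20:00 (invert busy blocks within the working day).
Viktor free: 10:30-12:00, 17:00-18:30.
Erik ∩ Hamid: 16:00-17:00, 18:00-20:00.
Erik ∩ Hamid ∩ Viktor: 18:00-18:30.
No common window is at least 90 minutes long.

none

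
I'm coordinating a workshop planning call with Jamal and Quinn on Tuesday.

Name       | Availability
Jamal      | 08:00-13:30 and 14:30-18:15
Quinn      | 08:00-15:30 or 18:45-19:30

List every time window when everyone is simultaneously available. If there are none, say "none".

08:00-13:30, 14:30-15:30

Jamal ∩ Quinn: 08:00-13:30, 14:30-15:30.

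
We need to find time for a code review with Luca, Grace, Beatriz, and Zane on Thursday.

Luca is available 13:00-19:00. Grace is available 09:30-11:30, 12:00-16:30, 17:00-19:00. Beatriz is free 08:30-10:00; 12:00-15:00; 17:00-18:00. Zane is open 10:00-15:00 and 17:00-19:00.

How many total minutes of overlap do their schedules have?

180

Luca ∩ Grace: 13:00-16:30, 17:00-19:00.
Luca ∩ Grace ∩ Beatriz: 13:00-15:00, 17:00-18:00.
Luca ∩ Grace ∩ Beatriz ∩ Zane: 13:00-15:00, 17:00-18:00.
So the common availability across everyone is 13:00-15:00, 17:00-18:00.
Summing the common windows: 120 + 60 = 180 minutes.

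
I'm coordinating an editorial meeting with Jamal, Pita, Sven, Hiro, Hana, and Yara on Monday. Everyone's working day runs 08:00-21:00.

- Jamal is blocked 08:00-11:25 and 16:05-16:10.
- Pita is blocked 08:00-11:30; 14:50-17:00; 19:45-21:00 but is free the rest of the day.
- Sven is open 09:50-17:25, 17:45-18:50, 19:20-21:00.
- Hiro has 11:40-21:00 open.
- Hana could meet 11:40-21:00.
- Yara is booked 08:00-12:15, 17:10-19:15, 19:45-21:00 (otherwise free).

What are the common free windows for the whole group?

12:15-14:50, 17:00-17:10, 19:20-19:45

Jamal free: 11:25-16:05, 16:10-21:00 (invert busy blocks within the working day).
Pita free: 11:30-14:50, 17:00-19:45 (invert busy blocks within the working day).
Sven free: 09:50-17:25, 17:45-18:50, 19:20-21:00.
Hiro free: 11:40-21:00.
Hana free: 11:40-21:00.
Yara free: 12:15-17:10, 19:15-19:45 (invert busy blocks within the working day).
Jamal ∩ Pita: 11:30-14:50, 17:00-19:45.
Jamal ∩ Pita ∩ Sven: 11:30-14:50, 17:00-17:25, 17:45-18:50, 19:20-19:45.
Jamal ∩ Pita ∩ Sven ∩ Hiro: 11:40-14:50, 17:00-17:25, 17:45-18:50, 19:20-19:45.
Jamal ∩ Pita ∩ Sven ∩ Hiro ∩ Hana: 11:40-14:50, 17:00-17:25, 17:45-18:50, 19:20-19:45.
Jamal ∩ Pita ∩ Sven ∩ Hiro ∩ Hana ∩ Yara: 12:15-14:50, 17:00-17:10, 19:20-19:45.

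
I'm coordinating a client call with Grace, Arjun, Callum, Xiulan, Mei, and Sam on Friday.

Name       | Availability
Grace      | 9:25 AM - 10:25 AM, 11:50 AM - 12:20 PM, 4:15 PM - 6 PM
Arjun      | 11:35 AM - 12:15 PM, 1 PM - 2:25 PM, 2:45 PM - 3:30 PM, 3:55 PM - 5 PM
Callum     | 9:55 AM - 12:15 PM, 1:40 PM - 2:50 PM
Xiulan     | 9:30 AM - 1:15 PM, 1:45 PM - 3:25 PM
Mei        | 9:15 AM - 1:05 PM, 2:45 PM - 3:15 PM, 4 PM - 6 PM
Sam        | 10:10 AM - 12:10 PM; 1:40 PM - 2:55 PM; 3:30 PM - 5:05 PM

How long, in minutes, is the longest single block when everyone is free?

20

Grace ∩ Arjun: 11:50-12:15, 16:15-17:00.
Grace ∩ Arjun ∩ Callum: 11:50-12:15.
Grace ∩ Arjun ∩ Callum ∩ Xiulan: 11:50-12:15.
Grace ∩ Arjun ∩ Callum ∩ Xiulan ∩ Mei: 11:50-12:15.
Grace ∩ Arjun ∩ Callum ∩ Xiulan ∩ Mei ∩ Sam: 11:50-12:10.
The longest is 11:50-12:10 at 20 minutes.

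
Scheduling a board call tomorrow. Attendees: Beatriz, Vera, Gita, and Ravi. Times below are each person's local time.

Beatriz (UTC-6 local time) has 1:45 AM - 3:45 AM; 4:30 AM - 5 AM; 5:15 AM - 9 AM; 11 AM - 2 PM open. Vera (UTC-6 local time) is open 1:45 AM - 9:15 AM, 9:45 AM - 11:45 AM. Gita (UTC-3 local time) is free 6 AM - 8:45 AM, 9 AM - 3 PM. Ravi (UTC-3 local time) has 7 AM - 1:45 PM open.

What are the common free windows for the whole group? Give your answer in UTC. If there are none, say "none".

10:30-11:00, 11:15-11:45, 12:00-15:00

Beatriz in UTC: 07:45-09:45, 10:30-11:00, 11:15-15:00, 17:00-20:00 (add 6h to convert from UTC-6).
Vera in UTC: 07:45-15:15, 15:45-17:45 (add 6h to convert from UTC-6).
Gita in UTC: 09:00-11:45, 12:00-18:00 (add 3h to convert from UTC-3).
Ravi in UTC: 10:00-16:45 (add 3h to convert from UTC-3).
Beatriz ∩ Vera: 07:45-09:45, 10:30-11:00, 11:15-15:00, 17:00-17:45.
Beatriz ∩ Vera ∩ Gita: 09:00-09:45, 10:30-11:00, 11:15-11:45, 12:00-15:00, 17:00-17:45.
Beatriz ∩ Vera ∩ Gita ∩ Ravi: 10:30-11:00, 11:15-11:45, 12:00-15:00.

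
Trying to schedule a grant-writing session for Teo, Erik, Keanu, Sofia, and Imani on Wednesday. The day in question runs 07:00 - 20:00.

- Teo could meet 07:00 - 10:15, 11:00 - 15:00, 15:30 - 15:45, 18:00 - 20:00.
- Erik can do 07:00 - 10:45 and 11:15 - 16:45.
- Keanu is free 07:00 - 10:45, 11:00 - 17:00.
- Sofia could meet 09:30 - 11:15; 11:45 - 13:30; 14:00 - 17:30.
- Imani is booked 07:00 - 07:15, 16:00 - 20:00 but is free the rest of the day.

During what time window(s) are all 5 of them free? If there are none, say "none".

09:30-10:15, 11:45-13:30, 14:00-15:00, 15:30-15:45

Teo free: 07:00-10:15, 11:00-15:00, 15:30-15:45, 18:00-20:00.
Erik free: 07:00-10:45, 11:15-16:45.
Keanu free: 07:00-10:45, 11:00-17:00.
Sofia free: 09:30-11:15, 11:45-13:30, 14:00-17:30.
Imani free: 07:15-16:00 (invert busy blocks within the working day).
Teo ∩ Erik: 07:00-10:15, 11:15-15:00, 15:30-15:45.
Teo ∩ Erik ∩ Keanu: 07:00-10:15, 11:15-15:00, 15:30-15:45.
Teo ∩ Erik ∩ Keanu ∩ Sofia: 09:30-10:15, 11:45-13:30, 14:00-15:00, 15:30-15:45.
Teo ∩ Erik ∩ Keanu ∩ Sofia ∩ Imani: 09:30-10:15, 11:45-13:30, 14:00-15:00, 15:30-15:45.
Those are the intersection windows.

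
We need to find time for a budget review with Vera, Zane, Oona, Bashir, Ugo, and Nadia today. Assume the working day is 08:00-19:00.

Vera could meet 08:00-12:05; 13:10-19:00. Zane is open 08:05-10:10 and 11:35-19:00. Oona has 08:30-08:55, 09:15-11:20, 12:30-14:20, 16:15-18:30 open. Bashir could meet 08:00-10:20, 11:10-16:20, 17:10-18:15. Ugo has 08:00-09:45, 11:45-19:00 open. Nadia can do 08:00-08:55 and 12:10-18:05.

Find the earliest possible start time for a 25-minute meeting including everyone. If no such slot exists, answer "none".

Vera ∩ Zane: 08:05-10:10, 11:35-12:05, 13:10-19:00.
Vera ∩ Zane ∩ Oona: 08:30-08:55, 09:15-10:10, 13:10-14:20, 16:15-18:30.
Vera ∩ Zane ∩ Oona ∩ Bashir: 08:30-08:55, 09:15-10:10, 13:10-14:20, 16:15-16:20, 17:10-18:15.
Vera ∩ Zane ∩ Oona ∩ Bashir ∩ Ugo: 08:30-08:55, 09:15-09:45, 13:10-14:20, 16:15-16:20, 17:10-18:15.
Vera ∩ Zane ∩ Oona ∩ Bashir ∩ Ugo ∩ Nadia: 08:30-08:55, 13:10-14:20, 16:15-16:20, 17:10-18:05.
So the common availability across everyone is 08:30-08:55, 13:10-14:20, 16:15-16:20, 17:10-18:05.
The first common window of at least 25 minutes is 08:30-08:55, so the earliest start is 08:30.

08:30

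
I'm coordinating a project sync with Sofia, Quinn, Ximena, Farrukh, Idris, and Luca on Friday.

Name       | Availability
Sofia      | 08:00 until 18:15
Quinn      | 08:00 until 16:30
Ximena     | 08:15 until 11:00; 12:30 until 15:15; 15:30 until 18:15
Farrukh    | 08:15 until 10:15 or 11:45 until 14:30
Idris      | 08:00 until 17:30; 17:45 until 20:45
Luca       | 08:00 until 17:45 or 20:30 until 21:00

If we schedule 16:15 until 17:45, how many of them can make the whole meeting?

3

Sofia, Ximena, and Luca can make the full 16:15-17:45 slot — that's 3.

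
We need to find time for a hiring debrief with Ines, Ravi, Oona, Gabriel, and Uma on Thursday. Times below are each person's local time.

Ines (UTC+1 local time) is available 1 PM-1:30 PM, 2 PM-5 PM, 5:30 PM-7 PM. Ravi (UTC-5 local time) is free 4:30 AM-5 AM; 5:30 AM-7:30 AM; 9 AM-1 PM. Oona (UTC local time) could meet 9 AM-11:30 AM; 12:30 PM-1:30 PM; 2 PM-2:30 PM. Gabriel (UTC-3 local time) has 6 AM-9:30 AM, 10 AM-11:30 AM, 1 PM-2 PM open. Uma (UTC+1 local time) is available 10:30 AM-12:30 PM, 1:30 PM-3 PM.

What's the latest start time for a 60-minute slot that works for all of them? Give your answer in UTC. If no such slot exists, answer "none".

none

Ines in UTC: 12:00-12:30, 13:00-16:00, 16:30-18:00 (subtract 1h to convert from UTC+1).
Ravi in UTC: 09:30-10:00, 10:30-12:30, 14:00-18:00 (add 5h to convert from UTC-5).
Oona in UTC: 09:00-11:30, 12:30-13:30, 14:00-14:30.
Gabriel in UTC: 09:00-12:30, 13:00-14:30, 16:00-17:00 (add 3h to convert from UTC-3).
Uma in UTC: 09:30-11:30, 12:30-14:00 (subtract 1h to convert from UTC+1).
Ines ∩ Ravi: 12:00-12:30, 14:00-16:00, 16:30-18:00.
Ines ∩ Ravi ∩ Oona: 14:00-14:30.
Ines ∩ Ravi ∩ Oona ∩ Gabriel: 14:00-14:30.
Ines ∩ Ravi ∩ Oona ∩ Gabriel ∩ Uma: ∅.
There is no time when everyone is free.
No common window is at least 60 minutes long.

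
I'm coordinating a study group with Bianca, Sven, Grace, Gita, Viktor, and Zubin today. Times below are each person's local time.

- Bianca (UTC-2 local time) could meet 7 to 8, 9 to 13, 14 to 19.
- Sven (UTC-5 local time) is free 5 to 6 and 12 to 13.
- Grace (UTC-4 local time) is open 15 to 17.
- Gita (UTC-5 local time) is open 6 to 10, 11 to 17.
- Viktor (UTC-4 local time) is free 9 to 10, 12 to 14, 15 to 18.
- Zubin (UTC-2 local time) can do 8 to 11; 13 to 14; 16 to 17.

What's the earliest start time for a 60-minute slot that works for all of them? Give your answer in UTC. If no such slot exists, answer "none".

none

Bianca in UTC: 09:00-10:00, 11:00-15:00, 16:00-21:00 (add 2h to convert from UTC-2).
Sven in UTC: 10:00-11:00, 17:00-18:00 (add 5h to convert from UTC-5).
Grace in UTC: 19:00-21:00 (add 4h to convert from UTC-4).
Gita in UTC: 11:00-15:00, 16:00-22:00 (add 5h to convert from UTC-5).
Viktor in UTC: 13:00-14:00, 16:00-18:00, 19:00-22:00 (add 4h to convert from UTC-4).
Zubin in UTC: 10:00-13:00, 15:00-16:00, 18:00-19:00 (add 2h to convert from UTC-2).
Bianca ∩ Sven: 17:00-18:00.
Bianca ∩ Sven ∩ Grace: ∅.
Bianca ∩ Sven ∩ Grace ∩ Gita: ∅.
Bianca ∩ Sven ∩ Grace ∩ Gita ∩ Viktor: ∅.
Bianca ∩ Sven ∩ Grace ∩ Gita ∩ Viktor ∩ Zubin: ∅.
There is no time when everyone is free.
No common window is at least 60 minutes long.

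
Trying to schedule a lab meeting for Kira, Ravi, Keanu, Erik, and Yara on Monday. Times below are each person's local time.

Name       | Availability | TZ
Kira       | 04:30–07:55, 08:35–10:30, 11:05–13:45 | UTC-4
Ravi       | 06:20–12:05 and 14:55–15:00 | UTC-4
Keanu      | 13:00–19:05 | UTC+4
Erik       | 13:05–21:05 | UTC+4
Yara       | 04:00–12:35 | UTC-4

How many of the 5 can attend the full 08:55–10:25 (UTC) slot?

2

Kira in UTC: 08:30-11:55, 12:35-14:30, 15:05-17:45 (add 4h to convert from UTC-4).
Ravi in UTC: 10:20-16:05, 18:55-19:00 (add 4h to convert from UTC-4).
Keanu in UTC: 09:00-15:05 (subtract 4h to convert from UTC+4).
Erik in UTC: 09:05-17:05 (subtract 4h to convert from UTC+4).
Yara in UTC: 08:00-16:35 (add 4h to convert from UTC-4).
Kira and Yara can make the full 08:55-10:25 slot — that's 2.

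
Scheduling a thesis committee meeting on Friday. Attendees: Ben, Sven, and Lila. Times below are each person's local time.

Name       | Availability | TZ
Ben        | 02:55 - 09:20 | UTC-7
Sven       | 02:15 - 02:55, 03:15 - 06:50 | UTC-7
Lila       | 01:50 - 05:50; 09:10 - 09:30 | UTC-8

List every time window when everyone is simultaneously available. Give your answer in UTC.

Ben in UTC: 09:55-16:20 (add 7h to convert from UTC-7).
Sven in UTC: 09:15-09:55, 10:15-13:50 (add 7h to convert from UTC-7).
Lila in UTC: 09:50-13:50, 17:10-17:30 (add 8h to convert from UTC-8).
Ben ∩ Sven: 10:15-13:50.
Ben ∩ Sven ∩ Lila: 10:15-13:50.
Those are the intersection windows.

10:15-13:50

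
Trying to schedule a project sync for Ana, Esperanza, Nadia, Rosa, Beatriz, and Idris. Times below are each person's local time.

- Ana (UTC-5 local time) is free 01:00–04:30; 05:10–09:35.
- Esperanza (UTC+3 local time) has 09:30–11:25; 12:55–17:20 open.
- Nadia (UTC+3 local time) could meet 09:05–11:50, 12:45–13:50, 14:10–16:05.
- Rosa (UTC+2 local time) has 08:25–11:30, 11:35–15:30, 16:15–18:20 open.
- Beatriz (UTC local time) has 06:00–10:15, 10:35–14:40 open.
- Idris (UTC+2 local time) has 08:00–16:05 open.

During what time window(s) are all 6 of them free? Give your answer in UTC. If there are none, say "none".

Ana in UTC: 06:00-09:30, 10:10-14:35 (add 5h to convert from UTC-5).
Esperanza in UTC: 06:30-08:25, 09:55-14:20 (subtract 3h to convert from UTC+3).
Nadia in UTC: 06:05-08:50, 09:45-10:50, 11:10-13:05 (subtract 3h to convert from UTC+3).
Rosa in UTC: 06:25-09:30, 09:35-13:30, 14:15-16:20 (subtract 2h to convert from UTC+2).
Beatriz in UTC: 06:00-10:15, 10:35-14:40.
Idris in UTC: 06:00-14:05 (subtract 2h to convert from UTC+2).
Ana ∩ Esperanza: 06:30-08:25, 10:10-14:20.
Ana ∩ Esperanza ∩ Nadia: 06:30-08:25, 10:10-10:50, 11:10-13:05.
Ana ∩ Esperanza ∩ Nadia ∩ Rosa: 06:30-08:25, 10:10-10:50, 11:10-13:05.
Ana ∩ Esperanza ∩ Nadia ∩ Rosa ∩ Beatriz: 06:30-08:25, 10:10-10:15, 10:35-10:50, 11:10-13:05.
Ana ∩ Esperanza ∩ Nadia ∩ Rosa ∩ Beatriz ∩ Idris: 06:30-08:25, 10:10-10:15, 10:35-10:50, 11:10-13:05.

06:30-08:25, 10:10-10:15, 10:35-10:50, 11:10-13:05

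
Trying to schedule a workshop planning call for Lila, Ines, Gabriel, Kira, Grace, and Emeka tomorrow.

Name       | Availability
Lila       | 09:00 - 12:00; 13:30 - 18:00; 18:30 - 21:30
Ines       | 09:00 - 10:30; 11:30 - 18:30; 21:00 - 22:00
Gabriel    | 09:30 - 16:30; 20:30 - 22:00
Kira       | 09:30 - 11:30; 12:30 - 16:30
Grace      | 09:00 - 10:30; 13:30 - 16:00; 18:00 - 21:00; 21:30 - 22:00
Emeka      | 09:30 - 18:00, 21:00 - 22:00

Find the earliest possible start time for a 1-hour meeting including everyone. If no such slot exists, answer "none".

09:30

Lila ∩ Ines: 09:00-10:30, 11:30-12:00, 13:30-18:00, 21:00-21:30.
Lila ∩ Ines ∩ Gabriel: 09:30-10:30, 11:30-12:00, 13:30-16:30, 21:00-21:30.
Lila ∩ Ines ∩ Gabriel ∩ Kira: 09:30-10:30, 13:30-16:30.
Lila ∩ Ines ∩ Gabriel ∩ Kira ∩ Grace: 09:30-10:30, 13:30-16:00.
Lila ∩ Ines ∩ Gabriel ∩ Kira ∩ Grace ∩ Emeka: 09:30-10:30, 13:30-16:00.
The first common window of at least 60 minutes is 09:30-10:30, so the earliest start is 09:30.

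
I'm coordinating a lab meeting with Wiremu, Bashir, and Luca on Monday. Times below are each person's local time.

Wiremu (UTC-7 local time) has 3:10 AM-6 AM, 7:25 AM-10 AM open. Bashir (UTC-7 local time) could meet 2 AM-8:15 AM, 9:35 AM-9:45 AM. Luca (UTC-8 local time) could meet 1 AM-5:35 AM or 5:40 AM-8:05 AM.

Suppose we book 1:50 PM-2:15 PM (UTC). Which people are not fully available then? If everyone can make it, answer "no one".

Wiremu in UTC: 10:10-13:00, 14:25-17:00 (add 7h to convert from UTC-7).
Bashir in UTC: 09:00-15:15, 16:35-16:45 (add 7h to convert from UTC-7).
Luca in UTC: 09:00-13:35, 13:40-16:05 (add 8h to convert from UTC-8).
Wiremu: not fully free for 13:50-14:15. Bashir: free for 13:50-14:15. Luca: free for 13:50-14:15.

Wiremu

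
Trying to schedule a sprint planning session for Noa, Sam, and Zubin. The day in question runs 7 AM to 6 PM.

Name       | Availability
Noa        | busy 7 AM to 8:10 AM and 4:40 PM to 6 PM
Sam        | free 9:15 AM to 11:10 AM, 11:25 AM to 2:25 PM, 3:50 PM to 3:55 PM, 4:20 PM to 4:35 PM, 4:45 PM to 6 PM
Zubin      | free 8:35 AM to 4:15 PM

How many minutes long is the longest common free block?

180

Noa free: 08:10-16:40 (invert busy blocks within the working day).
Sam free: 09:15-11:10, 11:25-14:25, 15:50-15:55, 16:20-16:35, 16:45-18:00.
Zubin free: 08:35-16:15.
Noa ∩ Sam: 09:15-11:10, 11:25-14:25, 15:50-15:55, 16:20-16:35.
Noa ∩ Sam ∩ Zubin: 09:15-11:10, 11:25-14:25, 15:50-15:55.
The longest is 11:25-14:25 at 180 minutes.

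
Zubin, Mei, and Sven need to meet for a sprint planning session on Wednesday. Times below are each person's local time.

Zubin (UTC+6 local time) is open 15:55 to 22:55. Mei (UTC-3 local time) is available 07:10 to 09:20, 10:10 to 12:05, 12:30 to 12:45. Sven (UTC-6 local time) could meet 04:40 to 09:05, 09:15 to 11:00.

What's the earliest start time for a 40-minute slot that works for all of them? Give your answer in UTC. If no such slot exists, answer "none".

10:40

Zubin in UTC: 09:55-16:55 (subtract 6h to convert from UTC+6).
Mei in UTC: 10:10-12:20, 13:10-15:05, 15:30-15:45 (add 3h to convert from UTC-3).
Sven in UTC: 10:40-15:05, 15:15-17:00 (add 6h to convert from UTC-6).
Zubin ∩ Mei: 10:10-12:20, 13:10-15:05, 15:30-15:45.
Zubin ∩ Mei ∩ Sven: 10:40-12:20, 13:10-15:05, 15:30-15:45.
Those are the intersection windows.
The first common window of at least 40 minutes is 10:40-12:20, so the earliest start is 10:40.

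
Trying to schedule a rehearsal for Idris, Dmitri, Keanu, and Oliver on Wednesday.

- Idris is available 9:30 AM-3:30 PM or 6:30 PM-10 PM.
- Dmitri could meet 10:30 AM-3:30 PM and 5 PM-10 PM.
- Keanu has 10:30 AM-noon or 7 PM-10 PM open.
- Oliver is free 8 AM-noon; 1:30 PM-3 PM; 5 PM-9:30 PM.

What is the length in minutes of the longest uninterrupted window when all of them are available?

Idris ∩ Dmitri: 10:30-15:30, 18:30-22:00.
Idris ∩ Dmitri ∩ Keanu: 10:30-12:00, 19:00-22:00.
Idris ∩ Dmitri ∩ Keanu ∩ Oliver: 10:30-12:00, 19:00-21:30.
The longest is 19:00-21:30 at 150 minutes.

150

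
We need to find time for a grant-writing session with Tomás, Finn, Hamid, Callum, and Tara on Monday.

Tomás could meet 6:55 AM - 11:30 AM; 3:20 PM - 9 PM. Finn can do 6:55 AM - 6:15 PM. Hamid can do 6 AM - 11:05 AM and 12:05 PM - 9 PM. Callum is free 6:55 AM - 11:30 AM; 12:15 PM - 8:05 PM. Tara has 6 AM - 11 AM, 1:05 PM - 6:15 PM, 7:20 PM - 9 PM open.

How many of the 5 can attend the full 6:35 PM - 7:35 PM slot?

Tomás, Hamid, and Callum can make the full 18:35-19:35 slot — that's 3.

3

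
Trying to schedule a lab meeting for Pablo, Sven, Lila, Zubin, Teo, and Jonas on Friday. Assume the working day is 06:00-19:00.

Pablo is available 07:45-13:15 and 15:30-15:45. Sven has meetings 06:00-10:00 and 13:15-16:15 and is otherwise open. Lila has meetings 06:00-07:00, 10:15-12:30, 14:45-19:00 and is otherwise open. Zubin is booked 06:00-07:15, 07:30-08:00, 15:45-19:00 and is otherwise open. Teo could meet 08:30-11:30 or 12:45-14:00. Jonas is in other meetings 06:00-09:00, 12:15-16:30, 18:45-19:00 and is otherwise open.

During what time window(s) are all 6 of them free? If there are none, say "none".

10:00-10:15

Pablo free: 07:45-13:15, 15:30-15:45.
Sven free: 10:00-13:15, 16:15-19:00 (invert busy blocks within the working day).
Lila free: 07:00-10:15, 12:30-14:45 (invert busy blocks within the working day).
Zubin free: 07:15-07:30, 08:00-15:45 (invert busy blocks within the working day).
Teo free: 08:30-11:30, 12:45-14:00.
Jonas free: 09:00-12:15, 16:30-18:45 (invert busy blocks within the working day).
Pablo ∩ Sven: 10:00-13:15.
Pablo ∩ Sven ∩ Lila: 10:00-10:15, 12:30-13:15.
Pablo ∩ Sven ∩ Lila ∩ Zubin: 10:00-10:15, 12:30-13:15.
Pablo ∩ Sven ∩ Lila ∩ Zubin ∩ Teo: 10:00-10:15, 12:45-13:15.
Pablo ∩ Sven ∩ Lila ∩ Zubin ∩ Teo ∩ Jonas: 10:00-10:15.
Those are the intersection windows.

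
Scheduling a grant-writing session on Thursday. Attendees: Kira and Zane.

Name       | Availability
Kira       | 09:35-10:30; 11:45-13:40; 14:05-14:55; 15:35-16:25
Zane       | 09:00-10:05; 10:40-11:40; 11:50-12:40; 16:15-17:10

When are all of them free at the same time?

Kira ∩ Zane: 09:35-10:05, 11:50-12:40, 16:15-16:25.
So the common availability across everyone is 09:35-10:05, 11:50-12:40, 16:15-16:25.

09:35-10:05, 11:50-12:40, 16:15-16:25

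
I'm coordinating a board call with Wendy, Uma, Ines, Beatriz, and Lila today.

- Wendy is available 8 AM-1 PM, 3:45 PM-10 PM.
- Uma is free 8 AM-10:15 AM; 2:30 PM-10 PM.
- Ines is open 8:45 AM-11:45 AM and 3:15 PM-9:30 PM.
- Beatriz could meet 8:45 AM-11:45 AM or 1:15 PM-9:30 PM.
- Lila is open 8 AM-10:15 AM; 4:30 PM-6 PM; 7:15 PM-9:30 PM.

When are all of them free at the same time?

08:45-10:15, 16:30-18:00, 19:15-21:30

Wendy ∩ Uma: 08:00-10:15, 15:45-22:00.
Wendy ∩ Uma ∩ Ines: 08:45-10:15, 15:45-21:30.
Wendy ∩ Uma ∩ Ines ∩ Beatriz: 08:45-10:15, 15:45-21:30.
Wendy ∩ Uma ∩ Ines ∩ Beatriz ∩ Lila: 08:45-10:15, 16:30-18:00, 19:15-21:30.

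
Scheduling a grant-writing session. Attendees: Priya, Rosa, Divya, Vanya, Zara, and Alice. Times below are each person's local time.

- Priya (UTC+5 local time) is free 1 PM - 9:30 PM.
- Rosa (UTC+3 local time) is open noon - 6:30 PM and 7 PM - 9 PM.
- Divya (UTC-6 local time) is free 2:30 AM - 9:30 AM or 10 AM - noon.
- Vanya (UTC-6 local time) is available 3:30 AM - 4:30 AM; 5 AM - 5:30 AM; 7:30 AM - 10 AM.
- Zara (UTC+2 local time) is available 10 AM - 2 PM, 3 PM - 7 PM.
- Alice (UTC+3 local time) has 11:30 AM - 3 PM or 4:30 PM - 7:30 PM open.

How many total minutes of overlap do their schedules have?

Priya in UTC: 08:00-16:30 (subtract 5h to convert from UTC+5).
Rosa in UTC: 09:00-15:30, 16:00-18:00 (subtract 3h to convert from UTC+3).
Divya in UTC: 08:30-15:30, 16:00-18:00 (add 6h to convert from UTC-6).
Vanya in UTC: 09:30-10:30, 11:00-11:30, 13:30-16:00 (add 6h to convert from UTC-6).
Zara in UTC: 08:00-12:00, 13:00-17:00 (subtract 2h to convert from UTC+2).
Alice in UTC: 08:30-12:00, 13:30-16:30 (subtract 3h to convert from UTC+3).
Priya ∩ Rosa: 09:00-15:30, 16:00-16:30.
Priya ∩ Rosa ∩ Divya: 09:00-15:30, 16:00-16:30.
Priya ∩ Rosa ∩ Divya ∩ Vanya: 09:30-10:30, 11:00-11:30, 13:30-15:30.
Priya ∩ Rosa ∩ Divya ∩ Vanya ∩ Zara: 09:30-10:30, 11:00-11:30, 13:30-15:30.
Priya ∩ Rosa ∩ Divya ∩ Vanya ∩ Zara ∩ Alice: 09:30-10:30, 11:00-11:30, 13:30-15:30.
Summing the common windows: 60 + 30 + 120 = 210 minutes.

210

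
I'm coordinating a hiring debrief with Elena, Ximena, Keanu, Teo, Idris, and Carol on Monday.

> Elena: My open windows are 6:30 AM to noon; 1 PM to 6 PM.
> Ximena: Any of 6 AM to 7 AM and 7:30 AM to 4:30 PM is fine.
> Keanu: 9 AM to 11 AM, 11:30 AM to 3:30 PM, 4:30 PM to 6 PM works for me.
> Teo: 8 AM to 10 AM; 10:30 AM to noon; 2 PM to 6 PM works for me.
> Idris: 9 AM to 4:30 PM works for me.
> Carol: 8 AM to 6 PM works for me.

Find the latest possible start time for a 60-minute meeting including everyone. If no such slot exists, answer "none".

Elena ∩ Ximena: 06:30-07:00, 07:30-12:00, 13:00-16:30.
Elena ∩ Ximena ∩ Keanu: 09:00-11:00, 11:30-12:00, 13:00-15:30.
Elena ∩ Ximena ∩ Keanu ∩ Teo: 09:00-10:00, 10:30-11:00, 11:30-12:00, 14:00-15:30.
Elena ∩ Ximena ∩ Keanu ∩ Teo ∩ Idris: 09:00-10:00, 10:30-11:00, 11:30-12:00, 14:00-15:30.
Elena ∩ Ximena ∩ Keanu ∩ Teo ∩ Idris ∩ Carol: 09:00-10:00, 10:30-11:00, 11:30-12:00, 14:00-15:30.
So the common availability across everyone is 09:00-10:00, 10:30-11:00, 11:30-12:00, 14:00-15:30.
The last common window of at least 60 minutes is 14:00-15:30; a 60-minute meeting can start as late as 14:30 and still end by 15:30.

14:30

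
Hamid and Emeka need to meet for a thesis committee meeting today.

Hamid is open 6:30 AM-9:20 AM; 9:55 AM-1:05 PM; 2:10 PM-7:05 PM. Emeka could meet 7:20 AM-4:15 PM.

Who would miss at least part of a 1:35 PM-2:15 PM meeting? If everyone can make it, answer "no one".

Hamid: not fully free for 13:35-14:15. Emeka: free for 13:35-14:15.

Hamid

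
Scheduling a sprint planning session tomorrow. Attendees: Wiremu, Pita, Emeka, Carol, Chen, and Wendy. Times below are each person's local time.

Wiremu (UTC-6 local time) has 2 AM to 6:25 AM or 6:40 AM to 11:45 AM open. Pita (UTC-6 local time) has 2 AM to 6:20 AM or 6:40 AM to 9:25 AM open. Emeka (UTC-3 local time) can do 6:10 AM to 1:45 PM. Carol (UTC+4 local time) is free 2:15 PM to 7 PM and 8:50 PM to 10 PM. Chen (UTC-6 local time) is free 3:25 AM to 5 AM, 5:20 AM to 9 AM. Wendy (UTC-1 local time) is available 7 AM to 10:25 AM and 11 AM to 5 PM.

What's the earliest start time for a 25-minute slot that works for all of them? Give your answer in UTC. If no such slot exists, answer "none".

Wiremu in UTC: 08:00-12:25, 12:40-17:45 (add 6h to convert from UTC-6).
Pita in UTC: 08:00-12:20, 12:40-15:25 (add 6h to convert from UTC-6).
Emeka in UTC: 09:10-16:45 (add 3h to convert from UTC-3).
Carol in UTC: 10:15-15:00, 16:50-18:00 (subtract 4h to convert from UTC+4).
Chen in UTC: 09:25-11:00, 11:20-15:00 (add 6h to convert from UTC-6).
Wendy in UTC: 08:00-11:25, 12:00-18:00 (add 1h to convert from UTC-1).
Wiremu ∩ Pita: 08:00-12:20, 12:40-15:25.
Wiremu ∩ Pita ∩ Emeka: 09:10-12:20, 12:40-15:25.
Wiremu ∩ Pita ∩ Emeka ∩ Carol: 10:15-12:20, 12:40-15:00.
Wiremu ∩ Pita ∩ Emeka ∩ Carol ∩ Chen: 10:15-11:00, 11:20-12:20, 12:40-15:00.
Wiremu ∩ Pita ∩ Emeka ∩ Carol ∩ Chen ∩ Wendy: 10:15-11:00, 11:20-11:25, 12:00-12:20, 12:40-15:00.
Those are the intersection windows.
The first common window of at least 25 minutes is 10:15-11:00, so the earliest start is 10:15.

10:15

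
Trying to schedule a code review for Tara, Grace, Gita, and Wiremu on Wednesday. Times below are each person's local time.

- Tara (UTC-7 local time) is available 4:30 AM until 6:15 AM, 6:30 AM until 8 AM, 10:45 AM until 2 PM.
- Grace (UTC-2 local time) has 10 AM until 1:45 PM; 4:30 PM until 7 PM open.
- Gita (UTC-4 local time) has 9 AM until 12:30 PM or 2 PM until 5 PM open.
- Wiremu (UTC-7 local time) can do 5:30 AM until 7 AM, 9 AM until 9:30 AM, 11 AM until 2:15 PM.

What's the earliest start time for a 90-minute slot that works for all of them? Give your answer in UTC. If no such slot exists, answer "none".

18:30

Tara in UTC: 11:30-13:15, 13:30-15:00, 17:45-21:00 (add 7h to convert from UTC-7).
Grace in UTC: 12:00-15:45, 18:30-21:00 (add 2h to convert from UTC-2).
Gita in UTC: 13:00-16:30, 18:00-21:00 (add 4h to convert from UTC-4).
Wiremu in UTC: 12:30-14:00, 16:00-16:30, 18:00-21:15 (add 7h to convert from UTC-7).
Tara ∩ Grace: 12:00-13:15, 13:30-15:00, 18:30-21:00.
Tara ∩ Grace ∩ Gita: 13:00-13:15, 13:30-15:00, 18:30-21:00.
Tara ∩ Grace ∩ Gita ∩ Wiremu: 13:00-13:15, 13:30-14:00, 18:30-21:00.
The first common window of at least 90 minutes is 18:30-21:00, so the earliest start is 18:30.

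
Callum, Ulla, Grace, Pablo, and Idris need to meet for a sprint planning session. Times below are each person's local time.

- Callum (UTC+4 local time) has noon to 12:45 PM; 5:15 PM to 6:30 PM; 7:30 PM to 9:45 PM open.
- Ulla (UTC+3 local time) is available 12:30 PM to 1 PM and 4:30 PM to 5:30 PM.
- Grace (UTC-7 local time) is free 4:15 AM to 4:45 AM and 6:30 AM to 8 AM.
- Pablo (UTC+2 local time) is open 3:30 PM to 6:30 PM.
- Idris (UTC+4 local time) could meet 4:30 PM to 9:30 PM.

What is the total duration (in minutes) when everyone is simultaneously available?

60

Callum in UTC: 08:00-08:45, 13:15-14:30, 15:30-17:45 (subtract 4h to convert from UTC+4).
Ulla in UTC: 09:30-10:00, 13:30-14:30 (subtract 3h to convert from UTC+3).
Grace in UTC: 11:15-11:45, 13:30-15:00 (add 7h to convert from UTC-7).
Pablo in UTC: 13:30-16:30 (subtract 2h to convert from UTC+2).
Idris in UTC: 12:30-17:30 (subtract 4h to convert from UTC+4).
Callum ∩ Ulla: 13:30-14:30.
Callum ∩ Ulla ∩ Grace: 13:30-14:30.
Callum ∩ Ulla ∩ Grace ∩ Pablo: 13:30-14:30.
Callum ∩ Ulla ∩ Grace ∩ Pablo ∩ Idris: 13:30-14:30.
That's a single block of 60 minutes.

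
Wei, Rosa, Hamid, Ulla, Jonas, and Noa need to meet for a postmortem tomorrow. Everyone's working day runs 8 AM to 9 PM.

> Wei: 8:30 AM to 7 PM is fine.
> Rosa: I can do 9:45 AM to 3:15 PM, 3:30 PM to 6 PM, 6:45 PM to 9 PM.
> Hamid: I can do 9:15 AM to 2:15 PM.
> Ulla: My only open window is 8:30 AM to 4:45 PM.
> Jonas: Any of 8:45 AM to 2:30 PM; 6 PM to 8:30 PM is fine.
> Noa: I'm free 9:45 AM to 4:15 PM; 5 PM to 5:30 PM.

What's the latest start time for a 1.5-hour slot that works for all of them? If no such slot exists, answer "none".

12:45

Wei ∩ Rosa: 09:45-15:15, 15:30-18:00, 18:45-19:00.
Wei ∩ Rosa ∩ Hamid: 09:45-14:15.
Wei ∩ Rosa ∩ Hamid ∩ Ulla: 09:45-14:15.
Wei ∩ Rosa ∩ Hamid ∩ Ulla ∩ Jonas: 09:45-14:15.
Wei ∩ Rosa ∩ Hamid ∩ Ulla ∩ Jonas ∩ Noa: 09:45-14:15.
The last common window of at least 90 minutes is 09:45-14:15; a 90-minute meeting can start as late as 12:45 and still end by 14:15.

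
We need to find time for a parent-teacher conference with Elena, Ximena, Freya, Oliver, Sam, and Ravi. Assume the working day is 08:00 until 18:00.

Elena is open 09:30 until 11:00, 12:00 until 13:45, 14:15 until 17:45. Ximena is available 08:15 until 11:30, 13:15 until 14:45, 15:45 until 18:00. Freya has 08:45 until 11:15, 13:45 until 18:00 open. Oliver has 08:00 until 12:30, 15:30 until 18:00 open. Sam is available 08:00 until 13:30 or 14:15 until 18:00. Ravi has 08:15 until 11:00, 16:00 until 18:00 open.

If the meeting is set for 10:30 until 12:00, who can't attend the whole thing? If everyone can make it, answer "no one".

Elena, Freya, Ravi, Ximena

Elena: not fully free for 10:30-12:00. Ximena: not fully free for 10:30-12:00. Freya: not fully free for 10:30-12:00. Oliver: free for 10:30-12:00. Sam: free for 10:30-12:00. Ravi: not fully free for 10:30-12:00.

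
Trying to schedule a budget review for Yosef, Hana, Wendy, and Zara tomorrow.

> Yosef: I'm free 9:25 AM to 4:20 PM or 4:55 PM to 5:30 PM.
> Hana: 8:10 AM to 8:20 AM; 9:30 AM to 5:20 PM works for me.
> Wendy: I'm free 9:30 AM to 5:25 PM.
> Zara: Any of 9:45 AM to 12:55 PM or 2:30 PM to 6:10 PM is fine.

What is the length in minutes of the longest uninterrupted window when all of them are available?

190

Yosef ∩ Hana: 09:30-16:20, 16:55-17:20.
Yosef ∩ Hana ∩ Wendy: 09:30-16:20, 16:55-17:20.
Yosef ∩ Hana ∩ Wendy ∩ Zara: 09:45-12:55, 14:30-16:20, 16:55-17:20.
The longest is 09:45-12:55 at 190 minutes.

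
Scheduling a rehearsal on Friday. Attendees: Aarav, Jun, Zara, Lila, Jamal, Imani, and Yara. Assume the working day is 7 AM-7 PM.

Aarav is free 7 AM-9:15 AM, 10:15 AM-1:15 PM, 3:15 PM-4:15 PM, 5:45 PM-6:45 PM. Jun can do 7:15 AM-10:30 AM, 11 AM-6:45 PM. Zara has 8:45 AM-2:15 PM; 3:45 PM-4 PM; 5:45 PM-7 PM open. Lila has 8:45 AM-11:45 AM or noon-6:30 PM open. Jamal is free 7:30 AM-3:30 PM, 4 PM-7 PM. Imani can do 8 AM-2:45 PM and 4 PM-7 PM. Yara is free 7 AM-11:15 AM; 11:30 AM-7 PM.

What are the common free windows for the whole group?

08:45-09:15, 10:15-10:30, 11:00-11:15, 11:30-11:45, 12:00-13:15, 17:45-18:30

Aarav ∩ Jun: 07:15-09:15, 10:15-10:30, 11:00-13:15, 15:15-16:15, 17:45-18:45.
Aarav ∩ Jun ∩ Zara: 08:45-09:15, 10:15-10:30, 11:00-13:15, 15:45-16:00, 17:45-18:45.
Aarav ∩ Jun ∩ Zara ∩ Lila: 08:45-09:15, 10:15-10:30, 11:00-11:45, 12:00-13:15, 15:45-16:00, 17:45-18:30.
Aarav ∩ Jun ∩ Zara ∩ Lila ∩ Jamal: 08:45-09:15, 10:15-10:30, 11:00-11:45, 12:00-13:15, 17:45-18:30.
Aarav ∩ Jun ∩ Zara ∩ Lila ∩ Jamal ∩ Imani: 08:45-09:15, 10:15-10:30, 11:00-11:45, 12:00-13:15, 17:45-18:30.
Aarav ∩ Jun ∩ Zara ∩ Lila ∩ Jamal ∩ Imani ∩ Yara: 08:45-09:15, 10:15-10:30, 11:00-11:15, 11:30-11:45, 12:00-13:15, 17:45-18:30.
So the common availability across everyone is 08:45-09:15, 10:15-10:30, 11:00-11:15, 11:30-11:45, 12:00-13:15, 17:45-18:30.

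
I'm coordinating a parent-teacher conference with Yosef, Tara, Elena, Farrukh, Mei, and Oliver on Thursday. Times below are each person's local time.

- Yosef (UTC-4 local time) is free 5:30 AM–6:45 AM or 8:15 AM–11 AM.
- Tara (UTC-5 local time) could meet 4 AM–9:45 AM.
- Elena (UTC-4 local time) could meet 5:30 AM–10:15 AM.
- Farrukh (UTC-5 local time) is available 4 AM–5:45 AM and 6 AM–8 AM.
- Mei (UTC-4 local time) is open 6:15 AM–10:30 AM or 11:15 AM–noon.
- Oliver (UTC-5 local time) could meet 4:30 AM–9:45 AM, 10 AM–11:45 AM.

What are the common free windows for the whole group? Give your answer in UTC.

Yosef in UTC: 09:30-10:45, 12:15-15:00 (add 4h to convert from UTC-4).
Tara in UTC: 09:00-14:45 (add 5h to convert from UTC-5).
Elena in UTC: 09:30-14:15 (add 4h to convert from UTC-4).
Farrukh in UTC: 09:00-10:45, 11:00-13:00 (add 5h to convert from UTC-5).
Mei in UTC: 10:15-14:30, 15:15-16:00 (add 4h to convert from UTC-4).
Oliver in UTC: 09:30-14:45, 15:00-16:45 (add 5h to convert from UTC-5).
Yosef ∩ Tara: 09:30-10:45, 12:15-14:45.
Yosef ∩ Tara ∩ Elena: 09:30-10:45, 12:15-14:15.
Yosef ∩ Tara ∩ Elena ∩ Farrukh: 09:30-10:45, 12:15-13:00.
Yosef ∩ Tara ∩ Elena ∩ Farrukh ∩ Mei: 10:15-10:45, 12:15-13:00.
Yosef ∩ Tara ∩ Elena ∩ Farrukh ∩ Mei ∩ Oliver: 10:15-10:45, 12:15-13:00.

10:15-10:45, 12:15-13:00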